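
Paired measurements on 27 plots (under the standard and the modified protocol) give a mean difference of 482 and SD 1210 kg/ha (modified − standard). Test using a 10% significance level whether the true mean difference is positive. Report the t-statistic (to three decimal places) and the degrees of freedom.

t = 2.070, df = 26

H0: μ_d = 0; H1: μ_d > 0 (paired t-test on the differences, right-tailed).
t = d̄/(s_d/√n) = 482/(1210/√27) = 2.070
df = n − 1 = 26
p-value = P(T ≥ 2.070) ≈ 0.0243
Since p ≈ 0.0243 < α = 0.1, reject H0; the evidence is statistically significant.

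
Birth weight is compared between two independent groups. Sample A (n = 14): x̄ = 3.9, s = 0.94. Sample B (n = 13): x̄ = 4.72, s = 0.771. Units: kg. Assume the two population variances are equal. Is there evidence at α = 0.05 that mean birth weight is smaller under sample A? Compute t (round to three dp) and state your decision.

Let group 1 = sample A, group 2 = sample B. H0: μ_1 = μ_2; H1: μ_1 < μ_2 (two-sample pooled-variance t-test, left-tailed).
s_p² = [(14−1)·0.94² + (13−1)·0.771²]/(14+13−2) = 0.744804
t = (3.9 − 4.72)/√[0.744804·(1/14 + 1/13)] = -2.467
df = n₁ + n₂ − 2 = 25
p-value = P(T ≤ -2.467) ≈ 0.0104
Since p ≈ 0.0104 < α = 0.05, reject H0; the data support H1.

t = -2.467; reject H0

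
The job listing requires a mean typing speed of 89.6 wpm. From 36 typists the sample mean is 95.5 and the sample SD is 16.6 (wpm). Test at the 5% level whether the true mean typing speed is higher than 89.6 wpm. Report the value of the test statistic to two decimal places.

2.13

H0: μ = 89.6; H1: μ > 89.6 (one-sample t-test, right-tailed).
t = (x̄ − μ₀)/(s/√n) = (95.5 − 89.6)/(16.6/√36) = 2.13
df = n − 1 = 35
p-value = P(T ≥ 2.13) ≈ 0.0200
Since p ≈ 0.0200 < α = 0.05, reject H0; the data support H1.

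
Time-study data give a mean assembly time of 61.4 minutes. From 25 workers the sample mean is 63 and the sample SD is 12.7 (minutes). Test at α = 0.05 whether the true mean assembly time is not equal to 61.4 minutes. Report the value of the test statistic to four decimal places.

H0: μ = 61.4; H1: μ ≠ 61.4 (one-sample t-test, two-sided).
t = (x̄ − μ₀)/(s/√n) = (63 − 61.4)/(12.7/√25) = 0.6299
df = n − 1 = 24
Two-sided p-value ≈ 0.5347
Since p ≈ 0.5347 > α = 0.05, fail to reject H0; the data do not provide sufficient evidence against H0.

0.6299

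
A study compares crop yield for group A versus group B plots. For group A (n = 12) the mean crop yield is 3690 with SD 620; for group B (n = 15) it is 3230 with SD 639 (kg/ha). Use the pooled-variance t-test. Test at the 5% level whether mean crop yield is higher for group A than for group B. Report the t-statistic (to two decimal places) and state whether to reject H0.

Let group 1 = group A, group 2 = group B. H0: μ_1 = μ_2; H1: μ_1 > μ_2 (two-sample pooled-variance t-test, right-tailed).
s_p² = [(12−1)·620² + (15−1)·639²]/(12+15−2) = 397796
t = (3690 − 3230)/√[397796·(1/12 + 1/15)] = 1.88
df = n₁ + n₂ − 2 = 25
p-value = P(T ≥ 1.88) ≈ 0.0357
Since p ≈ 0.0357 < α = 0.05, reject H0; the evidence is statistically significant.

t = 1.88; reject H0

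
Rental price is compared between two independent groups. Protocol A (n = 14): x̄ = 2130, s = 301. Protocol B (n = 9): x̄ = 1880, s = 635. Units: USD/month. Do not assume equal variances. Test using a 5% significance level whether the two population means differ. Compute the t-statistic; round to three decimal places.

1.104

Let group 1 = protocol A, group 2 = protocol B. H0: μ_1 = μ_2; H1: μ_1 ≠ μ_2 (Welch's two-sample t-test, two-sided).
t = (x̄_1 − x̄_2)/√(s_1²/n_1 + s_2²/n_2) = (2130 − 1880)/√(301²/14 + 635²/9) = 1.104
Welch–Satterthwaite df ≈ 10.35
Two-sided p-value ≈ 0.2946
Since p ≈ 0.2946 > α = 0.05, fail to reject H0; the data do not provide sufficient evidence against H0.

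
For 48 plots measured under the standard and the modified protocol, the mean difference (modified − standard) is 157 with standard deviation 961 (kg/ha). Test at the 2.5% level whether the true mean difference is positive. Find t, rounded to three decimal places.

1.132

H0: μ_d = 0; H1: μ_d > 0 (paired t-test on the differences, right-tailed).
t = d̄/(s_d/√n) = 157/(961/√48) = 1.132
df = n − 1 = 47
p-value = P(T ≥ 1.132) ≈ 0.132
Since p ≈ 0.132 > α = 0.025, fail to reject H0; the evidence is not statistically significant.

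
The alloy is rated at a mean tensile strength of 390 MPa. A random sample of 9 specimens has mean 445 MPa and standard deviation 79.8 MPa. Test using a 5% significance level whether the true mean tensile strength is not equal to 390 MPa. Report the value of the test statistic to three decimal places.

2.068

H0: μ = 390; H1: μ ≠ 390 (one-sample t-test, two-sided).
t = (x̄ − μ₀)/(s/√n) = (445 − 390)/(79.8/√9) = 2.068
df = n − 1 = 8
Two-sided p-value ≈ 0.0725
Since p ≈ 0.0725 > α = 0.05, fail to reject H0; the evidence is not statistically significant.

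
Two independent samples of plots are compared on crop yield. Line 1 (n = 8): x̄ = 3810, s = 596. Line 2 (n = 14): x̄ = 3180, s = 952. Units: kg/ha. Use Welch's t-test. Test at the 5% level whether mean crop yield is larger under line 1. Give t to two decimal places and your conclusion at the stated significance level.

t = 1.91; reject H0

Let group 1 = line 1, group 2 = line 2. H0: μ_1 = μ_2; H1: μ_1 > μ_2 (Welch's two-sample t-test, right-tailed).
t = (x̄_1 − x̄_2)/√(s_1²/n_1 + s_2²/n_2) = (3810 − 3180)/√(596²/8 + 952²/14) = 1.91
Welch–Satterthwaite df ≈ 19.72
p-value = P(T ≥ 1.91) ≈ 0.036
Since p ≈ 0.036 < α = 0.05, reject H0; the data support H1.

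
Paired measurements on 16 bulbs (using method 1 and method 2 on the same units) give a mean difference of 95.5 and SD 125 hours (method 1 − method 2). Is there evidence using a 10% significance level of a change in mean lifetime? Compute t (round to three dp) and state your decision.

H0: μ_d = 0; H1: μ_d ≠ 0 (paired t-test on the differences, two-sided).
t = d̄/(s_d/√n) = 95.5/(125/√16) = 3.056
df = n − 1 = 15
Two-sided p-value ≈ 0.008
Since p ≈ 0.008 < α = 0.1, reject H0; the data support H1.

t = 3.056; reject H0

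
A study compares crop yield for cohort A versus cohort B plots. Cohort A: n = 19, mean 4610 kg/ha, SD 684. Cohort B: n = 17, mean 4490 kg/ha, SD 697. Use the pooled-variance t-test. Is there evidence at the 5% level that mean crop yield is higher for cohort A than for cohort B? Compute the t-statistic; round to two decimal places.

Let group 1 = cohort A, group 2 = cohort B. H0: μ_1 = μ_2; H1: μ_1 > μ_2 (two-sample pooled-variance t-test, right-tailed).
s_p² = [(19−1)·684² + (17−1)·697²]/(19+17−2) = 476304
t = (4610 − 4490)/√[476304·(1/19 + 1/17)] = 0.52
df = n₁ + n₂ − 2 = 34
p-value = P(T ≥ 0.52) ≈ 0.3029
Since p ≈ 0.3029 > α = 0.05, fail to reject H0; the evidence is not statistically significant.

0.52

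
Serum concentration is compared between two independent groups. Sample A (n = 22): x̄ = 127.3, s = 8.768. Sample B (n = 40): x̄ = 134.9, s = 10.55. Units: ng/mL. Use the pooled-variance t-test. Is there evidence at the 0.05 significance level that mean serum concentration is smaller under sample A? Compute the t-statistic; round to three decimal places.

-2.874

Let group 1 = sample A, group 2 = sample B. H0: μ_1 = μ_2; H1: μ_1 < μ_2 (two-sample pooled-variance t-test, left-tailed).
s_p² = [(22−1)·8.768² + (40−1)·10.55²]/(22+40−2) = 99.2539
t = (127.3 − 134.9)/√[99.2539·(1/22 + 1/40)] = -2.874
df = n₁ + n₂ − 2 = 60
p-value = P(T ≤ -2.874) ≈ 0.003
Since p ≈ 0.003 < α = 0.05, reject H0; the evidence is statistically significant.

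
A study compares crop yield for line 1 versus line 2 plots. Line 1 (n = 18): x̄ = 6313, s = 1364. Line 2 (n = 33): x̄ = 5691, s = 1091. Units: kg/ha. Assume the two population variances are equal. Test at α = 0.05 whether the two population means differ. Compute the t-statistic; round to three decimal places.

Let group 1 = line 1, group 2 = line 2. H0: μ_1 = μ_2; H1: μ_1 ≠ μ_2 (two-sample pooled-variance t-test, two-sided).
s_p² = [(18−1)·1364² + (33−1)·1091²]/(18+33−2) = 1422800
t = (6313 − 5691)/√[1422800·(1/18 + 1/33)] = 1.780
df = n₁ + n₂ − 2 = 49
Two-sided p-value ≈ 0.0813
Since p ≈ 0.0813 > α = 0.05, fail to reject H0; the evidence is not statistically significant.

1.780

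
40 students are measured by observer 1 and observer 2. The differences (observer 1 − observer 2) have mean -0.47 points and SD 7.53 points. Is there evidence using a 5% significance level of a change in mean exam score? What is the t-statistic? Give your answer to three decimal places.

-0.395

H0: μ_d = 0; H1: μ_d ≠ 0 (paired t-test on the differences, two-sided).
t = d̄/(s_d/√n) = -0.47/(7.53/√40) = -0.395
df = n − 1 = 39
Two-sided p-value ≈ 0.695
Since p ≈ 0.695 > α = 0.05, fail to reject H0; the evidence is not statistically significant.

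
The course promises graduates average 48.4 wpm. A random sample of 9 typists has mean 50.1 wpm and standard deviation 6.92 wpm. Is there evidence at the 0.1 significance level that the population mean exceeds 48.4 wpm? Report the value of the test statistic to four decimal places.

0.7370

H0: μ = 48.4; H1: μ > 48.4 (one-sample t-test, right-tailed).
t = (x̄ − μ₀)/(s/√n) = (50.1 − 48.4)/(6.92/√9) = 0.7370
df = n − 1 = 8
p-value = P(T ≥ 0.7370) ≈ 0.241
Since p ≈ 0.241 > α = 0.1, fail to reject H0; the evidence is not statistically significant.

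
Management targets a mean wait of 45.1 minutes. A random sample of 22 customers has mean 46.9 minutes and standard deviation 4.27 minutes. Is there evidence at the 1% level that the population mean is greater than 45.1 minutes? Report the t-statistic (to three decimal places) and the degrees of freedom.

t = 1.977, df = 21

H0: μ = 45.1; H1: μ > 45.1 (one-sample t-test, right-tailed).
t = (x̄ − μ₀)/(s/√n) = (46.9 − 45.1)/(4.27/√22) = 1.977
df = n − 1 = 21
p-value = P(T ≥ 1.977) ≈ 0.031
Since p ≈ 0.031 > α = 0.01, fail to reject H0; the evidence is not statistically significant.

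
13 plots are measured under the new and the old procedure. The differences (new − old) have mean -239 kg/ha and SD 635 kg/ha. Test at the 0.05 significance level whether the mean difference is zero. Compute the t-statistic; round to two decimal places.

H0: μ_d = 0; H1: μ_d ≠ 0 (paired t-test on the differences, two-sided).
t = d̄/(s_d/√n) = -239/(635/√13) = -1.36
df = n − 1 = 12
Two-sided p-value ≈ 0.200
Since p ≈ 0.200 > α = 0.05, fail to reject H0; the evidence is not statistically significant.

-1.36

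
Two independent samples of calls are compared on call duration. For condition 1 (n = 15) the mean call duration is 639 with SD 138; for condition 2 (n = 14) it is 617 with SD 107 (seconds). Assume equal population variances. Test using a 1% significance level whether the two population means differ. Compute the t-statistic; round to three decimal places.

0.477

Let group 1 = condition 1, group 2 = condition 2. H0: μ_1 = μ_2; H1: μ_1 ≠ μ_2 (two-sample pooled-variance t-test, two-sided).
s_p² = [(15−1)·138² + (14−1)·107²]/(15+14−2) = 15387.1
t = (639 − 617)/√[15387.1·(1/15 + 1/14)] = 0.477
df = n₁ + n₂ − 2 = 27
Two-sided p-value ≈ 0.637
Since p ≈ 0.637 > α = 0.01, fail to reject H0; the data do not provide sufficient evidence against H0.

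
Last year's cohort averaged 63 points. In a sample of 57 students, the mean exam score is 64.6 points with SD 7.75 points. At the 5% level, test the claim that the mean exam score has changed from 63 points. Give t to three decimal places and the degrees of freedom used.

H0: μ = 63; H1: μ ≠ 63 (one-sample t-test, two-sided).
t = (x̄ − μ₀)/(s/√n) = (64.6 − 63)/(7.75/√57) = 1.559
df = n − 1 = 56
Two-sided p-value ≈ 0.125
Since p ≈ 0.125 > α = 0.05, fail to reject H0; the data do not provide sufficient evidence against H0.

t = 1.559, df = 56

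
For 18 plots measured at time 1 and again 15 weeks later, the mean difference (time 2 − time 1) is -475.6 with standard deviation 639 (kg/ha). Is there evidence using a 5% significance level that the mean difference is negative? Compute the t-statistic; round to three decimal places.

-3.158

H0: μ_d = 0; H1: μ_d < 0 (paired t-test on the differences, left-tailed).
t = d̄/(s_d/√n) = -475.6/(639/√18) = -3.158
df = n − 1 = 17
p-value = P(T ≤ -3.158) ≈ 0.003
Since p ≈ 0.003 < α = 0.05, reject H0; the data support H1.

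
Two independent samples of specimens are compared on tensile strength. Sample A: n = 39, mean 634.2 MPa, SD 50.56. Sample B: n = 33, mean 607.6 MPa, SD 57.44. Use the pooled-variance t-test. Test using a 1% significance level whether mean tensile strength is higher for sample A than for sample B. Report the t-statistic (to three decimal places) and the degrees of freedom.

t = 2.090, df = 70

Let group 1 = sample A, group 2 = sample B. H0: μ_1 = μ_2; H1: μ_1 > μ_2 (two-sample pooled-variance t-test, right-tailed).
s_p² = [(39−1)·50.56² + (33−1)·57.44²]/(39+33−2) = 2895.99
t = (634.2 − 607.6)/√[2895.99·(1/39 + 1/33)] = 2.090
df = n₁ + n₂ − 2 = 70
p-value = P(T ≥ 2.090) ≈ 0.020
Since p ≈ 0.020 > α = 0.01, fail to reject H0; the evidence is not statistically significant.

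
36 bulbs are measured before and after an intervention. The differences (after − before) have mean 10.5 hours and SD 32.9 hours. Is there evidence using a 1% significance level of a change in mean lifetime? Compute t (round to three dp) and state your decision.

t = 1.915; fail to reject H0

H0: μ_d = 0; H1: μ_d ≠ 0 (paired t-test on the differences, two-sided).
t = d̄/(s_d/√n) = 10.5/(32.9/√36) = 1.915
df = n − 1 = 35
Two-sided p-value ≈ 0.064
Since p ≈ 0.064 > α = 0.01, fail to reject H0; the evidence is not statistically significant.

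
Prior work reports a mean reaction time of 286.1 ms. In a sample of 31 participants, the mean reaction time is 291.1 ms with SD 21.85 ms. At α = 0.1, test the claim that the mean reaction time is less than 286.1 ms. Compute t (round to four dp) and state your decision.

t = 1.2741; fail to reject H0

H0: μ = 286.1; H1: μ < 286.1 (one-sample t-test, left-tailed).
t = (x̄ − μ₀)/(s/√n) = (291.1 − 286.1)/(21.85/√31) = 1.2741
df = n − 1 = 30
p-value = P(T ≤ 1.2741) ≈ 0.894
Since p ≈ 0.894 > α = 0.1, fail to reject H0; the data do not provide sufficient evidence against H0.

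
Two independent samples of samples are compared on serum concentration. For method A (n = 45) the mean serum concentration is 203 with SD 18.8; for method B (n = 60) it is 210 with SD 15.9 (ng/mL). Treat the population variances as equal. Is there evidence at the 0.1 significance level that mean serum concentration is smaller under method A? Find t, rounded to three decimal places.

Let group 1 = method A, group 2 = method B. H0: μ_1 = μ_2; H1: μ_1 < μ_2 (two-sample pooled-variance t-test, left-tailed).
s_p² = [(45−1)·18.8² + (60−1)·15.9²]/(45+60−2) = 295.798
t = (203 − 210)/√[295.798·(1/45 + 1/60)] = -2.064
df = n₁ + n₂ − 2 = 103
p-value = P(T ≤ -2.064) ≈ 0.0208
Since p ≈ 0.0208 < α = 0.1, reject H0; the evidence is statistically significant.

-2.064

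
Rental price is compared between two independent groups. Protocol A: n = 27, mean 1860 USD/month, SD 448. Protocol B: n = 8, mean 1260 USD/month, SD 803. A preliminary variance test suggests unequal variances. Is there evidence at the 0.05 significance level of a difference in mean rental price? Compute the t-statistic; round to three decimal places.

2.022

Let group 1 = protocol A, group 2 = protocol B. H0: μ_1 = μ_2; H1: μ_1 ≠ μ_2 (Welch's two-sample t-test, two-sided).
t = (x̄_1 − x̄_2)/√(s_1²/n_1 + s_2²/n_2) = (1860 − 1260)/√(448²/27 + 803²/8) = 2.022
Welch–Satterthwaite df ≈ 8.33
Two-sided p-value ≈ 0.0764
Since p ≈ 0.0764 > α = 0.05, fail to reject H0; the data do not provide sufficient evidence against H0.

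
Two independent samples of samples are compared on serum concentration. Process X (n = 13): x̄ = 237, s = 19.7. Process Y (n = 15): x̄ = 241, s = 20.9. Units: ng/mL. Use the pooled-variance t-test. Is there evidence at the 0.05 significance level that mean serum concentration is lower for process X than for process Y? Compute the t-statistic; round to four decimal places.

-0.5186

Let group 1 = process X, group 2 = process Y. H0: μ_1 = μ_2; H1: μ_1 < μ_2 (two-sample pooled-variance t-test, left-tailed).
s_p² = [(13−1)·19.7² + (15−1)·20.9²]/(13+15−2) = 414.324
t = (237 − 241)/√[414.324·(1/13 + 1/15)] = -0.5186
df = n₁ + n₂ − 2 = 26
p-value = P(T ≤ -0.5186) ≈ 0.3042
Since p ≈ 0.3042 > α = 0.05, fail to reject H0; the data do not provide sufficient evidence against H0.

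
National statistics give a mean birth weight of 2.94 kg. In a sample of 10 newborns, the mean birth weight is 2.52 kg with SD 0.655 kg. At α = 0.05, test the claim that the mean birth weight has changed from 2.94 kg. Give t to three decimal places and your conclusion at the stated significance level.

H0: μ = 2.94; H1: μ ≠ 2.94 (one-sample t-test, two-sided).
t = (x̄ − μ₀)/(s/√n) = (2.52 − 2.94)/(0.655/√10) = -2.028
df = n − 1 = 9
Two-sided p-value ≈ 0.073
Since p ≈ 0.073 > α = 0.05, fail to reject H0; the data do not provide sufficient evidence against H0.

t = -2.028; fail to reject H0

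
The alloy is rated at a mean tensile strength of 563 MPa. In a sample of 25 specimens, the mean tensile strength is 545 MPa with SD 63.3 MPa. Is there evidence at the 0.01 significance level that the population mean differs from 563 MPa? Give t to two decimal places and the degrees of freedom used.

H0: μ = 563; H1: μ ≠ 563 (one-sample t-test, two-sided).
t = (x̄ − μ₀)/(s/√n) = (545 − 563)/(63.3/√25) = -1.42
df = n − 1 = 24
Two-sided p-value ≈ 0.1680
Since p ≈ 0.1680 > α = 0.01, fail to reject H0; the evidence is not statistically significant.

t = -1.42, df = 24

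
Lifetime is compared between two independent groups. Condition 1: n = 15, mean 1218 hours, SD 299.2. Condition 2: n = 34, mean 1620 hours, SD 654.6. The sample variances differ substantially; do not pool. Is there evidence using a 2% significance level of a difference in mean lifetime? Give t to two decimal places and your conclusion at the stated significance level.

t = -2.95; reject H0

Let group 1 = condition 1, group 2 = condition 2. H0: μ_1 = μ_2; H1: μ_1 ≠ μ_2 (Welch's two-sample t-test, two-sided).
t = (x̄_1 − x̄_2)/√(s_1²/n_1 + s_2²/n_2) = (1218 − 1620)/√(299.2²/15 + 654.6²/34) = -2.95
Welch–Satterthwaite df ≈ 46.88
Two-sided p-value ≈ 0.005
Since p ≈ 0.005 < α = 0.02, reject H0; the evidence is statistically significant.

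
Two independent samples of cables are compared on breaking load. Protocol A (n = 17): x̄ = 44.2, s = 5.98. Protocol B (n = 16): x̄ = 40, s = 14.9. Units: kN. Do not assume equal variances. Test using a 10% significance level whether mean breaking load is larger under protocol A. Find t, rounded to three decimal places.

Let group 1 = protocol A, group 2 = protocol B. H0: μ_1 = μ_2; H1: μ_1 > μ_2 (Welch's two-sample t-test, right-tailed).
t = (x̄_1 − x̄_2)/√(s_1²/n_1 + s_2²/n_2) = (44.2 − 40)/√(5.98²/17 + 14.9²/16) = 1.051
Welch–Satterthwaite df ≈ 19.47
p-value = P(T ≥ 1.051) ≈ 0.1531
Since p ≈ 0.1531 > α = 0.1, fail to reject H0; the data do not provide sufficient evidence against H0.

1.051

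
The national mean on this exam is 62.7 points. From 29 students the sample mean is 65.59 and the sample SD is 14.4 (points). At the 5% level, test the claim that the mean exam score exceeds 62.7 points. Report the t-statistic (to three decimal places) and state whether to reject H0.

t = 1.081; fail to reject H0

H0: μ = 62.7; H1: μ > 62.7 (one-sample t-test, right-tailed).
t = (x̄ − μ₀)/(s/√n) = (65.59 − 62.7)/(14.4/√29) = 1.081
df = n − 1 = 28
p-value = P(T ≥ 1.081) ≈ 0.1445
Since p ≈ 0.1445 > α = 0.05, fail to reject H0; the data do not provide sufficient evidence against H0.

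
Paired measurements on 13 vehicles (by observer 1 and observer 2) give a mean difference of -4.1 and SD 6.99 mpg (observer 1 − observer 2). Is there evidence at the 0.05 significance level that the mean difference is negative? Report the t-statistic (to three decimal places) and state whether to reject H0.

t = -2.115; reject H0

H0: μ_d = 0; H1: μ_d < 0 (paired t-test on the differences, left-tailed).
t = d̄/(s_d/√n) = -4.1/(6.99/√13) = -2.115
df = n − 1 = 12
p-value = P(T ≤ -2.115) ≈ 0.028
Since p ≈ 0.028 < α = 0.05, reject H0; the evidence is statistically significant.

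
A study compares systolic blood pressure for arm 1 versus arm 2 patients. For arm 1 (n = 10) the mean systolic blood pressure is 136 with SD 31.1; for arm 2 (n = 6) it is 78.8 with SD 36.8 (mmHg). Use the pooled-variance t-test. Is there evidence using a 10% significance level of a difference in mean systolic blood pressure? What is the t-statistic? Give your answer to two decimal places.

Let group 1 = arm 1, group 2 = arm 2. H0: μ_1 = μ_2; H1: μ_1 ≠ μ_2 (two-sample pooled-variance t-test, two-sided).
s_p² = [(10−1)·31.1² + (6−1)·36.8²]/(10+6−2) = 1105.43
t = (136 − 78.8)/√[1105.43·(1/10 + 1/6)] = 3.33
df = n₁ + n₂ − 2 = 14
Two-sided p-value ≈ 0.005
Since p ≈ 0.005 < α = 0.1, reject H0; the evidence is statistically significant.

3.33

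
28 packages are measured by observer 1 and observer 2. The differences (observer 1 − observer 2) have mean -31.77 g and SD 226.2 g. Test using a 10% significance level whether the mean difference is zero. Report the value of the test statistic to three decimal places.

-0.743

H0: μ_d = 0; H1: μ_d ≠ 0 (paired t-test on the differences, two-sided).
t = d̄/(s_d/√n) = -31.77/(226.2/√28) = -0.743
df = n − 1 = 27
Two-sided p-value ≈ 0.4638
Since p ≈ 0.4638 > α = 0.1, fail to reject H0; the evidence is not statistically significant.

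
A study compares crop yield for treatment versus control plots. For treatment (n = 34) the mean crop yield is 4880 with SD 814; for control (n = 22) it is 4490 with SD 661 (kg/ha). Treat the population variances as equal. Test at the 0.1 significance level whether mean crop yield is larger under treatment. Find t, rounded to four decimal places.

Let group 1 = treatment, group 2 = control. H0: μ_1 = μ_2; H1: μ_1 > μ_2 (two-sample pooled-variance t-test, right-tailed).
s_p² = [(34−1)·814² + (22−1)·661²]/(34+22−2) = 574834
t = (4880 − 4490)/√[574834·(1/34 + 1/22)] = 1.8800
df = n₁ + n₂ − 2 = 54
p-value = P(T ≥ 1.8800) ≈ 0.033
Since p ≈ 0.033 < α = 0.1, reject H0; the evidence is statistically significant.

1.8800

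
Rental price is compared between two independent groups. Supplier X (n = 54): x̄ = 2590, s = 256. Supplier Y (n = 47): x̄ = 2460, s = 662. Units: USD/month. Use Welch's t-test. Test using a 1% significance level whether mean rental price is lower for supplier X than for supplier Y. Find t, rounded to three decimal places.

Let group 1 = supplier X, group 2 = supplier Y. H0: μ_1 = μ_2; H1: μ_1 < μ_2 (Welch's two-sample t-test, left-tailed).
t = (x̄_1 − x̄_2)/√(s_1²/n_1 + s_2²/n_2) = (2590 − 2460)/√(256²/54 + 662²/47) = 1.266
Welch–Satterthwaite df ≈ 57.90
p-value = P(T ≤ 1.266) ≈ 0.895
Since p ≈ 0.895 > α = 0.01, fail to reject H0; the data do not provide sufficient evidence against H0.

1.266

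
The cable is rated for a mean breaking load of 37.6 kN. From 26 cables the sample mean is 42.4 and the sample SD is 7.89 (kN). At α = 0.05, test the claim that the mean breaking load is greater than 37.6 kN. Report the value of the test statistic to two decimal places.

3.10

H0: μ = 37.6; H1: μ > 37.6 (one-sample t-test, right-tailed).
t = (x̄ − μ₀)/(s/√n) = (42.4 − 37.6)/(7.89/√26) = 3.10
df = n − 1 = 25
p-value = P(T ≥ 3.10) ≈ 0.0024
Since p ≈ 0.0024 < α = 0.05, reject H0; the data support H1.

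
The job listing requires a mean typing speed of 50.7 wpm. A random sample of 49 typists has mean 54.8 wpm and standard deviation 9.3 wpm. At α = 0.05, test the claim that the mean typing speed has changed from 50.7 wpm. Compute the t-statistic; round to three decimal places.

H0: μ = 50.7; H1: μ ≠ 50.7 (one-sample t-test, two-sided).
t = (x̄ − μ₀)/(s/√n) = (54.8 − 50.7)/(9.3/√49) = 3.086
df = n − 1 = 48
Two-sided p-value ≈ 0.0034
Since p ≈ 0.0034 < α = 0.05, reject H0; the evidence is statistically significant.

3.086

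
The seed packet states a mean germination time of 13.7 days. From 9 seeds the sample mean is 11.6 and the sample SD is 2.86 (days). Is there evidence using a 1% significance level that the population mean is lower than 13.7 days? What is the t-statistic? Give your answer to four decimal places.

H0: μ = 13.7; H1: μ < 13.7 (one-sample t-test, left-tailed).
t = (x̄ − μ₀)/(s/√n) = (11.6 − 13.7)/(2.86/√9) = -2.2028
df = n − 1 = 8
p-value = P(T ≤ -2.2028) ≈ 0.029
Since p ≈ 0.029 > α = 0.01, fail to reject H0; the evidence is not statistically significant.

-2.2028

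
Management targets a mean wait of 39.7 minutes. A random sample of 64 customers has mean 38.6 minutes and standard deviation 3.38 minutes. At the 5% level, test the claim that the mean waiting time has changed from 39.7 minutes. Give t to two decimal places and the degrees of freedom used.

H0: μ = 39.7; H1: μ ≠ 39.7 (one-sample t-test, two-sided).
t = (x̄ − μ₀)/(s/√n) = (38.6 − 39.7)/(3.38/√64) = -2.60
df = n − 1 = 63
Two-sided p-value ≈ 0.0115
Since p ≈ 0.0115 < α = 0.05, reject H0; the data support H1.

t = -2.60, df = 63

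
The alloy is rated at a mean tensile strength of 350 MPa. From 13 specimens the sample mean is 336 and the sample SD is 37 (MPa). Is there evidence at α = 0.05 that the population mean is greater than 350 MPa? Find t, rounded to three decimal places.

H0: μ = 350; H1: μ > 350 (one-sample t-test, right-tailed).
t = (x̄ − μ₀)/(s/√n) = (336 − 350)/(37/√13) = -1.364
df = n − 1 = 12
p-value = P(T ≥ -1.364) ≈ 0.9012
Since p ≈ 0.9012 > α = 0.05, fail to reject H0; the data do not provide sufficient evidence against H0.

-1.364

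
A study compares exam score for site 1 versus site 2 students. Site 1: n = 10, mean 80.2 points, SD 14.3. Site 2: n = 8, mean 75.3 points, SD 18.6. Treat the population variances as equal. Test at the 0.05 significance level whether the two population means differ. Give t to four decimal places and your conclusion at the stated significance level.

t = 0.6329; fail to reject H0

Let group 1 = site 1, group 2 = site 2. H0: μ_1 = μ_2; H1: μ_1 ≠ μ_2 (two-sample pooled-variance t-test, two-sided).
s_p² = [(10−1)·14.3² + (8−1)·18.6²]/(10+8−2) = 266.383
t = (80.2 − 75.3)/√[266.383·(1/10 + 1/8)] = 0.6329
df = n₁ + n₂ − 2 = 16
Two-sided p-value ≈ 0.5357
Since p ≈ 0.5357 > α = 0.05, fail to reject H0; the data do not provide sufficient evidence against H0.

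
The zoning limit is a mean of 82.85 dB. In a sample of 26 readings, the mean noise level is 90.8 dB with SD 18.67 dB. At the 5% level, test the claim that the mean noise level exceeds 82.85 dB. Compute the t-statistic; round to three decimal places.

2.171

H0: μ = 82.85; H1: μ > 82.85 (one-sample t-test, right-tailed).
t = (x̄ − μ₀)/(s/√n) = (90.8 − 82.85)/(18.67/√26) = 2.171
df = n − 1 = 25
p-value = P(T ≥ 2.171) ≈ 0.0198
Since p ≈ 0.0198 < α = 0.05, reject H0; the evidence is statistically significant.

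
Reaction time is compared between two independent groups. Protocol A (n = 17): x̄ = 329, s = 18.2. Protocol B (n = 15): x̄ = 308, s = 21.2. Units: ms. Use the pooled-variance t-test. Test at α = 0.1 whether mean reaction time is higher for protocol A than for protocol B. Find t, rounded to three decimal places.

Let group 1 = protocol A, group 2 = protocol B. H0: μ_1 = μ_2; H1: μ_1 > μ_2 (two-sample pooled-variance t-test, right-tailed).
s_p² = [(17−1)·18.2² + (15−1)·21.2²]/(17+15−2) = 386.4
t = (329 − 308)/√[386.4·(1/17 + 1/15)] = 3.016
df = n₁ + n₂ − 2 = 30
p-value = P(T ≥ 3.016) ≈ 0.003
Since p ≈ 0.003 < α = 0.1, reject H0; the data support H1.

3.016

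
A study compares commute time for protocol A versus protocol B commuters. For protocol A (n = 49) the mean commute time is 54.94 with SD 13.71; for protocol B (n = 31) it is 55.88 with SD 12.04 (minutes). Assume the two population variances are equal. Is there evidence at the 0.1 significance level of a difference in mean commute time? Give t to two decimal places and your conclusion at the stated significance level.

t = -0.31; fail to reject H0

Let group 1 = protocol A, group 2 = protocol B. H0: μ_1 = μ_2; H1: μ_1 ≠ μ_2 (two-sample pooled-variance t-test, two-sided).
s_p² = [(49−1)·13.71² + (31−1)·12.04²]/(49+31−2) = 171.425
t = (54.94 − 55.88)/√[171.425·(1/49 + 1/31)] = -0.31
df = n₁ + n₂ − 2 = 78
Two-sided p-value ≈ 0.755
Since p ≈ 0.755 > α = 0.1, fail to reject H0; the data do not provide sufficient evidence against H0.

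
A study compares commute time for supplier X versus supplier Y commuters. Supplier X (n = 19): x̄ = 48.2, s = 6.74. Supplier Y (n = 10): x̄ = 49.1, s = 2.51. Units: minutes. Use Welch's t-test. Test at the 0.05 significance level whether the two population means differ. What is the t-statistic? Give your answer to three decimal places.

Let group 1 = supplier X, group 2 = supplier Y. H0: μ_1 = μ_2; H1: μ_1 ≠ μ_2 (Welch's two-sample t-test, two-sided).
t = (x̄_1 − x̄_2)/√(s_1²/n_1 + s_2²/n_2) = (48.2 − 49.1)/√(6.74²/19 + 2.51²/10) = -0.518
Welch–Satterthwaite df ≈ 25.23
Two-sided p-value ≈ 0.609
Since p ≈ 0.609 > α = 0.05, fail to reject H0; the data do not provide sufficient evidence against H0.

-0.518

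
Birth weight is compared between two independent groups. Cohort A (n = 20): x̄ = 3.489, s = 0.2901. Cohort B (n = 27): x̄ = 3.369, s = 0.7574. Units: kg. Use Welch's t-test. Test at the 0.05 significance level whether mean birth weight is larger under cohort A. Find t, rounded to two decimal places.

Let group 1 = cohort A, group 2 = cohort B. H0: μ_1 = μ_2; H1: μ_1 > μ_2 (Welch's two-sample t-test, right-tailed).
t = (x̄_1 − x̄_2)/√(s_1²/n_1 + s_2²/n_2) = (3.489 − 3.369)/√(0.2901²/20 + 0.7574²/27) = 0.75
Welch–Satterthwaite df ≈ 35.42
p-value = P(T ≥ 0.75) ≈ 0.2285
Since p ≈ 0.2285 > α = 0.05, fail to reject H0; the evidence is not statistically significant.

0.75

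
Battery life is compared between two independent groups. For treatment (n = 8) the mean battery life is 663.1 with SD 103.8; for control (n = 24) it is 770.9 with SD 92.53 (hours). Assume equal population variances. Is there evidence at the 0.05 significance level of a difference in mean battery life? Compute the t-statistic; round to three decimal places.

Let group 1 = treatment, group 2 = control. H0: μ_1 = μ_2; H1: μ_1 ≠ μ_2 (two-sample pooled-variance t-test, two-sided).
s_p² = [(8−1)·103.8² + (24−1)·92.53²]/(8+24−2) = 9078.08
t = (663.1 − 770.9)/√[9078.08·(1/8 + 1/24)] = -2.771
df = n₁ + n₂ − 2 = 30
Two-sided p-value ≈ 0.009
Since p ≈ 0.009 < α = 0.05, reject H0; the data support H1.

-2.771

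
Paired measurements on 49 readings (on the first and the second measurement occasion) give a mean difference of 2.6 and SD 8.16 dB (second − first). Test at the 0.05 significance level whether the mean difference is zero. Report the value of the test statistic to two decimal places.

2.23

H0: μ_d = 0; H1: μ_d ≠ 0 (paired t-test on the differences, two-sided).
t = d̄/(s_d/√n) = 2.6/(8.16/√49) = 2.23
df = n − 1 = 48
Two-sided p-value ≈ 0.0304
Since p ≈ 0.0304 < α = 0.05, reject H0; the evidence is statistically significant.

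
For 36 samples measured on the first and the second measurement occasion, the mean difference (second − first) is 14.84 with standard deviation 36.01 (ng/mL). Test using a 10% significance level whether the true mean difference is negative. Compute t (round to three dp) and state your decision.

t = 2.473; fail to reject H0

H0: μ_d = 0; H1: μ_d < 0 (paired t-test on the differences, left-tailed).
t = d̄/(s_d/√n) = 14.84/(36.01/√36) = 2.473
df = n − 1 = 35
p-value = P(T ≤ 2.473) ≈ 0.9908
Since p ≈ 0.9908 > α = 0.1, fail to reject H0; the evidence is not statistically significant.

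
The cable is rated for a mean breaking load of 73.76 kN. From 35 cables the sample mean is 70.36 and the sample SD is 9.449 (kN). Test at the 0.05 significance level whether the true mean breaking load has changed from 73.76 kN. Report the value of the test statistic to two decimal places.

H0: μ = 73.76; H1: μ ≠ 73.76 (one-sample t-test, two-sided).
t = (x̄ − μ₀)/(s/√n) = (70.36 − 73.76)/(9.449/√35) = -2.13
df = n − 1 = 34
Two-sided p-value ≈ 0.0406
Since p ≈ 0.0406 < α = 0.05, reject H0; the data support H1.

-2.13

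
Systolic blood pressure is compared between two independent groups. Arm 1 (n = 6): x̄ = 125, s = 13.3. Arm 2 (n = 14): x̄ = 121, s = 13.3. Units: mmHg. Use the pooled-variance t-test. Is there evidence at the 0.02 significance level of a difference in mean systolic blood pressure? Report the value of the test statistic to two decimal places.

Let group 1 = arm 1, group 2 = arm 2. H0: μ_1 = μ_2; H1: μ_1 ≠ μ_2 (two-sample pooled-variance t-test, two-sided).
s_p² = [(6−1)·13.3² + (14−1)·13.3²]/(6+14−2) = 176.89
t = (125 − 121)/√[176.89·(1/6 + 1/14)] = 0.62
df = n₁ + n₂ − 2 = 18
Two-sided p-value ≈ 0.5454
Since p ≈ 0.5454 > α = 0.02, fail to reject H0; the evidence is not statistically significant.

0.62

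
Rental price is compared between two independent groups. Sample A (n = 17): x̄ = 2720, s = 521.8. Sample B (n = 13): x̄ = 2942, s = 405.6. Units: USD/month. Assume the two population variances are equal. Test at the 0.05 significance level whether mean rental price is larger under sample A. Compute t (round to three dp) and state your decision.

Let group 1 = sample A, group 2 = sample B. H0: μ_1 = μ_2; H1: μ_1 > μ_2 (two-sample pooled-variance t-test, right-tailed).
s_p² = [(17−1)·521.8² + (13−1)·405.6²]/(17+13−2) = 226091
t = (2720 − 2942)/√[226091·(1/17 + 1/13)] = -1.267
df = n₁ + n₂ − 2 = 28
p-value = P(T ≥ -1.267) ≈ 0.892
Since p ≈ 0.892 > α = 0.05, fail to reject H0; the evidence is not statistically significant.

t = -1.267; fail to reject H0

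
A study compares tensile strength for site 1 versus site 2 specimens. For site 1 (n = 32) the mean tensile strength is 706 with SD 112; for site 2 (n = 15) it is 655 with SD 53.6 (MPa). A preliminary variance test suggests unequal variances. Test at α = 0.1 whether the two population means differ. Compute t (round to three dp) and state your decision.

t = 2.111; reject H0

Let group 1 = site 1, group 2 = site 2. H0: μ_1 = μ_2; H1: μ_1 ≠ μ_2 (Welch's two-sample t-test, two-sided).
t = (x̄_1 − x̄_2)/√(s_1²/n_1 + s_2²/n_2) = (706 − 655)/√(112²/32 + 53.6²/15) = 2.111
Welch–Satterthwaite df ≈ 44.94
Two-sided p-value ≈ 0.040
Since p ≈ 0.040 < α = 0.1, reject H0; the data support H1.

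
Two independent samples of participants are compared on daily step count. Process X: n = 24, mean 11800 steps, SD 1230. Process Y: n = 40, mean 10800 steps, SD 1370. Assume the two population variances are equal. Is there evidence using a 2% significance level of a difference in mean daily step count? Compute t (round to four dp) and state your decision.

Let group 1 = process X, group 2 = process Y. H0: μ_1 = μ_2; H1: μ_1 ≠ μ_2 (two-sample pooled-variance t-test, two-sided).
s_p² = [(24−1)·1230² + (40−1)·1370²]/(24+40−2) = 1741870
t = (11800 − 10800)/√[1741870·(1/24 + 1/40)] = 2.9345
df = n₁ + n₂ − 2 = 62
Two-sided p-value ≈ 0.0047
Since p ≈ 0.0047 < α = 0.02, reject H0; the evidence is statistically significant.

t = 2.9345; reject H0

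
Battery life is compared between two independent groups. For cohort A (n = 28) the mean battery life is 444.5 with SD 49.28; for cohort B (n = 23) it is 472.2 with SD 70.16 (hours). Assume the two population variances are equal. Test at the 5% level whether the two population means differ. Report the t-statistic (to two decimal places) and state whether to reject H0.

t = -1.65; fail to reject H0

Let group 1 = cohort A, group 2 = cohort B. H0: μ_1 = μ_2; H1: μ_1 ≠ μ_2 (two-sample pooled-variance t-test, two-sided).
s_p² = [(28−1)·49.28² + (23−1)·70.16²]/(28+23−2) = 3548.23
t = (444.5 − 472.2)/√[3548.23·(1/28 + 1/23)] = -1.65
df = n₁ + n₂ − 2 = 49
Two-sided p-value ≈ 0.1048
Since p ≈ 0.1048 > α = 0.05, fail to reject H0; the data do not provide sufficient evidence against H0.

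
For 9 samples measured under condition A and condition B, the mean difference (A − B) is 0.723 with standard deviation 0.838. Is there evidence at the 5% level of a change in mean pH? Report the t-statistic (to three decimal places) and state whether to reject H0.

t = 2.588; reject H0

H0: μ_d = 0; H1: μ_d ≠ 0 (paired t-test on the differences, two-sided).
t = d̄/(s_d/√n) = 0.723/(0.838/√9) = 2.588
df = n − 1 = 8
Two-sided p-value ≈ 0.032
Since p ≈ 0.032 < α = 0.05, reject H0; the evidence is statistically significant.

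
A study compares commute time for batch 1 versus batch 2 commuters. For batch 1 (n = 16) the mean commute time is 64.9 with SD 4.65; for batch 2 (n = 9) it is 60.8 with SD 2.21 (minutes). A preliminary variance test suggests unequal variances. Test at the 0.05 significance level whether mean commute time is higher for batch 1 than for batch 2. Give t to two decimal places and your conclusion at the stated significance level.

Let group 1 = batch 1, group 2 = batch 2. H0: μ_1 = μ_2; H1: μ_1 > μ_2 (Welch's two-sample t-test, right-tailed).
t = (x̄_1 − x̄_2)/√(s_1²/n_1 + s_2²/n_2) = (64.9 − 60.8)/√(4.65²/16 + 2.21²/9) = 2.98
Welch–Satterthwaite df ≈ 22.63
p-value = P(T ≥ 2.98) ≈ 0.003
Since p ≈ 0.003 < α = 0.05, reject H0; the data support H1.

t = 2.98; reject H0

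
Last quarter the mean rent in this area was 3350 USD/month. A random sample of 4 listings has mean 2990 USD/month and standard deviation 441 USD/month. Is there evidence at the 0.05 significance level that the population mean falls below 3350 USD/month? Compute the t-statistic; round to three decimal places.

H0: μ = 3350; H1: μ < 3350 (one-sample t-test, left-tailed).
t = (x̄ − μ₀)/(s/√n) = (2990 − 3350)/(441/√4) = -1.633
df = n − 1 = 3
p-value = P(T ≤ -1.633) ≈ 0.1005
Since p ≈ 0.1005 > α = 0.05, fail to reject H0; the data do not provide sufficient evidence against H0.

-1.633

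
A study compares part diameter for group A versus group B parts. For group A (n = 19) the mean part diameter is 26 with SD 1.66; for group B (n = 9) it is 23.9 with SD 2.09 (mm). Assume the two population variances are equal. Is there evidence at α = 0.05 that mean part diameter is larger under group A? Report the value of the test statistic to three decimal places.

2.878

Let group 1 = group A, group 2 = group B. H0: μ_1 = μ_2; H1: μ_1 > μ_2 (two-sample pooled-variance t-test, right-tailed).
s_p² = [(19−1)·1.66² + (9−1)·2.09²]/(19+9−2) = 3.25175
t = (26 − 23.9)/√[3.25175·(1/19 + 1/9)] = 2.878
df = n₁ + n₂ − 2 = 26
p-value = P(T ≥ 2.878) ≈ 0.004
Since p ≈ 0.004 < α = 0.05, reject H0; the data support H1.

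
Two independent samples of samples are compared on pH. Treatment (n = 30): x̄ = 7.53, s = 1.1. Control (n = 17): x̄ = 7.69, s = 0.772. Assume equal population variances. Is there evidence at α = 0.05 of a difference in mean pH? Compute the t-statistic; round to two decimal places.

Let group 1 = treatment, group 2 = control. H0: μ_1 = μ_2; H1: μ_1 ≠ μ_2 (two-sample pooled-variance t-test, two-sided).
s_p² = [(30−1)·1.1² + (17−1)·0.772²]/(30+17−2) = 0.991683
t = (7.53 − 7.69)/√[0.991683·(1/30 + 1/17)] = -0.53
df = n₁ + n₂ − 2 = 45
Two-sided p-value ≈ 0.599
Since p ≈ 0.599 > α = 0.05, fail to reject H0; the data do not provide sufficient evidence against H0.

-0.53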